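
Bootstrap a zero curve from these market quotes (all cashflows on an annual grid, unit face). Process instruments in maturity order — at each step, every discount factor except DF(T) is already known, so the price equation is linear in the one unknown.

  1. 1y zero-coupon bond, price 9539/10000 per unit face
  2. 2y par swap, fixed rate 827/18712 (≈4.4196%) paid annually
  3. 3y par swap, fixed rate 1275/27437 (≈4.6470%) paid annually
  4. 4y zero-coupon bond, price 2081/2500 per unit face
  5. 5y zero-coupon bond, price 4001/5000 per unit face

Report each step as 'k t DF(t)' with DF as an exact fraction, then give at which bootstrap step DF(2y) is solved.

1 1 9539/10000
2 2 9173/10000
3 3 349/400
4 4 2081/2500
5 5 4001/5000
DF(2y) is solved at step 2

step 1 [1y] zero: DF = P = 9539/10000 ≈ 0.953900
step 2 [2y] swap r/1=827/18712: DF=(1 − 827/18712·(0.953900))/(1+827/18712) = 9173/10000 ≈ 0.917300
step 3 [3y] swap r/1=1275/27437: DF=(1 − 1275/27437·(0.953900+0.917300))/(1+1275/27437) = 349/400 ≈ 0.872500
step 4 [4y] zero: DF = P = 2081/2500 ≈ 0.832400
step 5 [5y] zero: DF = P = 4001/5000 ≈ 0.800200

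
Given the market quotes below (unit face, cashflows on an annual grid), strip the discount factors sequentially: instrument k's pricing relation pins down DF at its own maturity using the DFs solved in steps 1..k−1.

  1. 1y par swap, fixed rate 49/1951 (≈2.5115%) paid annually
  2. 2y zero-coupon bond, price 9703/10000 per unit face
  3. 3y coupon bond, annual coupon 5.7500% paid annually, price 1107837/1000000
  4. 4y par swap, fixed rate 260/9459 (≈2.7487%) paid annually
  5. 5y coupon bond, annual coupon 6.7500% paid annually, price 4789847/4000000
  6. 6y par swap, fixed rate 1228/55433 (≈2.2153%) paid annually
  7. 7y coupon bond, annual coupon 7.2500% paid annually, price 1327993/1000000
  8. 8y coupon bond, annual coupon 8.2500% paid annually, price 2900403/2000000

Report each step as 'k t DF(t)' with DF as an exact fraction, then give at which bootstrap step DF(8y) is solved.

step 1 [1y] swap r/1=49/1951: DF=(1 − 49/1951·(0))/(1+49/1951) = 1951/2000 ≈ 0.975500
step 2 [2y] zero: DF = P = 9703/10000 ≈ 0.970300
step 3 [3y] bond c/1=23/400: DF=(1107837/1000000 − 23/400·(0.975500+0.970300))/(1+23/400) = 4709/5000 ≈ 0.941800
step 4 [4y] swap r/1=260/9459: DF=(1 − 260/9459·(0.975500+0.970300+0.941800))/(1+260/9459) = 112/125 ≈ 0.896000
step 5 [5y] bond c/1=27/400: DF=(4789847/4000000 − 27/400·(0.975500+0.970300+0.941800+0.896000))/(1+27/400) = 353/400 ≈ 0.882500
step 6 [6y] swap r/1=1228/55433: DF=(1 − 1228/55433·(0.975500+0.970300+0.941800+0.896000+0.882500))/(1+1228/55433) = 2193/2500 ≈ 0.877200
step 7 [7y] bond c/1=29/400: DF=(1327993/1000000 − 29/400·(0.975500+0.970300+0.941800+0.896000+0.882500+0.877200))/(1+29/400) = 1727/2000 ≈ 0.863500
step 8 [8y] bond c/1=33/400: DF=(2900403/2000000 − 33/400·(0.975500+0.970300+0.941800+0.896000+0.882500+0.877200+0.863500))/(1+33/400) = 4257/5000 ≈ 0.851400

1 1 1951/2000
2 2 9703/10000
3 3 4709/5000
4 4 112/125
5 5 353/400
6 6 2193/2500
7 7 1727/2000
8 8 4257/5000
DF(8y) is solved at step 8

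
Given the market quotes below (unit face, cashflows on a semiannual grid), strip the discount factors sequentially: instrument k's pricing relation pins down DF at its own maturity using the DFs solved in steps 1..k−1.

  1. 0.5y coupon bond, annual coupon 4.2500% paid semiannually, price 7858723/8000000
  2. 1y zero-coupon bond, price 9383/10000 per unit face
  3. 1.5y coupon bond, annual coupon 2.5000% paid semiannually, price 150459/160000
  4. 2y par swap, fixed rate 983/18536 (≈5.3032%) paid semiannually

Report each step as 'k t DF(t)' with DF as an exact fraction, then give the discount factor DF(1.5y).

step 1 [0.5y] bond c/2=17/800: DF=(7858723/8000000 − 17/800·(0))/(1+17/800) = 9619/10000 ≈ 0.961900
step 2 [1y] zero: DF = P = 9383/10000 ≈ 0.938300
step 3 [1.5y] bond c/2=1/80: DF=(150459/160000 − 1/80·(0.961900+0.938300))/(1+1/80) = 9053/10000 ≈ 0.905300
step 4 [2y] swap r/2=983/37072: DF=(1 − 983/37072·(0.961900+0.938300+0.905300))/(1+983/37072) = 9017/10000 ≈ 0.901700

1 1/2 9619/10000
2 1 9383/10000
3 3/2 9053/10000
4 2 9017/10000
DF(1.5y) = 9053/10000 ≈ 0.905300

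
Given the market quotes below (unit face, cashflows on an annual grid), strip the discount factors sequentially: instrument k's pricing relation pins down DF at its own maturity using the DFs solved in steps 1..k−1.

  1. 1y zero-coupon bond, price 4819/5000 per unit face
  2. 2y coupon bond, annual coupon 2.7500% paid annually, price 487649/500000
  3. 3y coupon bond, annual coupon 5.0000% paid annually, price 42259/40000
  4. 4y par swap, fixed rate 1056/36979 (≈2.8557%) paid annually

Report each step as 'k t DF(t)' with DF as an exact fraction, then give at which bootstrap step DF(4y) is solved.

1 1 4819/5000
2 2 4617/5000
3 3 9163/10000
4 4 559/625
DF(4y) is solved at step 4

step 1 [1y] zero: DF = P = 4819/5000 ≈ 0.963800
step 2 [2y] bond c/1=11/400: DF=(487649/500000 − 11/400·(0.963800))/(1+11/400) = 4617/5000 ≈ 0.923400
step 3 [3y] bond c/1=1/20: DF=(42259/40000 − 1/20·(0.963800+0.923400))/(1+1/20) = 9163/10000 ≈ 0.916300
step 4 [4y] swap r/1=1056/36979: DF=(1 − 1056/36979·(0.963800+0.923400+0.916300))/(1+1056/36979) = 559/625 ≈ 0.894400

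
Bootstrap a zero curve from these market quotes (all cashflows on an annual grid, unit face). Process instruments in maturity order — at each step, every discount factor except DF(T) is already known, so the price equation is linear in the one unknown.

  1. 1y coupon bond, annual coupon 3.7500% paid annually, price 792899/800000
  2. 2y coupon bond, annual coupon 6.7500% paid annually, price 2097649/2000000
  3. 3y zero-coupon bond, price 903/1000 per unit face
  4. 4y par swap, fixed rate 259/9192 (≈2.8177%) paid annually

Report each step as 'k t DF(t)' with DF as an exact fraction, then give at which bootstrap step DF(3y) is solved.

step 1 [1y] bond c/1=3/80: DF=(792899/800000 − 3/80·(0))/(1+3/80) = 9553/10000 ≈ 0.955300
step 2 [2y] bond c/1=27/400: DF=(2097649/2000000 − 27/400·(0.955300))/(1+27/400) = 9221/10000 ≈ 0.922100
step 3 [3y] zero: DF = P = 903/1000 ≈ 0.903000
step 4 [4y] swap r/1=259/9192: DF=(1 − 259/9192·(0.955300+0.922100+0.903000))/(1+259/9192) = 2241/2500 ≈ 0.896400

1 1 9553/10000
2 2 9221/10000
3 3 903/1000
4 4 2241/2500
DF(3y) is solved at step 3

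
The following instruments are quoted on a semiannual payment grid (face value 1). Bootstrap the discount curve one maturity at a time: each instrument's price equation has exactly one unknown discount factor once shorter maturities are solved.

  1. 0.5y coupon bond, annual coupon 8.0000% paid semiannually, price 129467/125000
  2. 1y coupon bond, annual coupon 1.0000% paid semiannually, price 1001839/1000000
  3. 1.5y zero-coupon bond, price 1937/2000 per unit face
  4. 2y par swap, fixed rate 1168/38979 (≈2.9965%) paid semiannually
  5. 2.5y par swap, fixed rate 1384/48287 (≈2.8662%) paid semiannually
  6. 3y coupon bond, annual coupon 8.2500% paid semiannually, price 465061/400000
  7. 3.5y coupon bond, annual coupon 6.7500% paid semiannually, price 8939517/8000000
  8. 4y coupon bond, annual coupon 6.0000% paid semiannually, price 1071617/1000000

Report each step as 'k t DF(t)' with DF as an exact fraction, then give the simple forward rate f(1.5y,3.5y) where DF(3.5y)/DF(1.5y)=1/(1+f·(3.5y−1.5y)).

1 1/2 9959/10000
2 1 9919/10000
3 3/2 1937/2000
4 2 1177/1250
5 5/2 2327/2500
6 3 9253/10000
7 7/2 8931/10000
8 4 2117/2500
f(1.5y,3.5y) = ((1937/2000)/(8931/10000) − 1)/(2) = 29/687 ≈ 4.2213%

step 1 [0.5y] bond c/2=1/25: DF=(129467/125000 − 1/25·(0))/(1+1/25) = 9959/10000 ≈ 0.995900
step 2 [1y] bond c/2=1/200: DF=(1001839/1000000 − 1/200·(0.995900))/(1+1/200) = 9919/10000 ≈ 0.991900
step 3 [1.5y] zero: DF = P = 1937/2000 ≈ 0.968500
step 4 [2y] swap r/2=584/38979: DF=(1 − 584/38979·(0.995900+0.991900+0.968500))/(1+584/38979) = 1177/1250 ≈ 0.941600
step 5 [2.5y] swap r/2=692/48287: DF=(1 − 692/48287·(0.995900+0.991900+0.968500+0.941600))/(1+692/48287) = 2327/2500 ≈ 0.930800
step 6 [3y] bond c/2=33/800: DF=(465061/400000 − 33/800·(0.995900+0.991900+0.968500+0.941600+0.930800))/(1+33/800) = 9253/10000 ≈ 0.925300
step 7 [3.5y] bond c/2=27/800: DF=(8939517/8000000 − 27/800·(0.995900+0.991900+0.968500+0.941600+0.930800+0.925300))/(1+27/800) = 8931/10000 ≈ 0.893100
step 8 [4y] bond c/2=3/100: DF=(1071617/1000000 − 3/100·(0.995900+0.991900+0.968500+0.941600+0.930800+0.925300+0.893100))/(1+3/100) = 2117/2500 ≈ 0.846800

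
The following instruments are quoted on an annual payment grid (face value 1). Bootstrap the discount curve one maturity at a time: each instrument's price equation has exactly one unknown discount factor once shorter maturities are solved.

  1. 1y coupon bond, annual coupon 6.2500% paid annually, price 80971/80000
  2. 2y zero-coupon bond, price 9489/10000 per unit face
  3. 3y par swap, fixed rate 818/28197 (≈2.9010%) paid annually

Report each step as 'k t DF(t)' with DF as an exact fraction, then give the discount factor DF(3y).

1 1 4763/5000
2 2 9489/10000
3 3 4591/5000
DF(3y) = 4591/5000 ≈ 0.918200

step 1 [1y] bond c/1=1/16: DF=(80971/80000 − 1/16·(0))/(1+1/16) = 4763/5000 ≈ 0.952600
step 2 [2y] zero: DF = P = 9489/10000 ≈ 0.948900
step 3 [3y] swap r/1=818/28197: DF=(1 − 818/28197·(0.952600+0.948900))/(1+818/28197) = 4591/5000 ≈ 0.918200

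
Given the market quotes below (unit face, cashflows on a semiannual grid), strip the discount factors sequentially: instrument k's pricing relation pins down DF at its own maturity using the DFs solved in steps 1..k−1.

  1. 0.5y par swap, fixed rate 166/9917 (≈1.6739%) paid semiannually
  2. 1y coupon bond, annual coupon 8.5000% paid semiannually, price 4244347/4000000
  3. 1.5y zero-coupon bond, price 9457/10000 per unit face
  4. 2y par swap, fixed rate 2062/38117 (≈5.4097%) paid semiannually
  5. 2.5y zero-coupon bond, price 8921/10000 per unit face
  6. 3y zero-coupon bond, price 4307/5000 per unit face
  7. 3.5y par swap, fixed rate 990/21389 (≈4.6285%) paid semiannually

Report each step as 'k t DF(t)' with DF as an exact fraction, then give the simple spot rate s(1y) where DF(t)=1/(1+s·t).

1 1/2 9917/10000
2 1 4887/5000
3 3/2 9457/10000
4 2 8969/10000
5 5/2 8921/10000
6 3 4307/5000
7 7/2 1703/2000
s(1y) = (1/(4887/5000) − 1)/(1) = 113/4887 ≈ 2.3123%

step 1 [0.5y] swap r/2=83/9917: DF=(1 − 83/9917·(0))/(1+83/9917) = 9917/10000 ≈ 0.991700
step 2 [1y] bond c/2=17/400: DF=(4244347/4000000 − 17/400·(0.991700))/(1+17/400) = 4887/5000 ≈ 0.977400
step 3 [1.5y] zero: DF = P = 9457/10000 ≈ 0.945700
step 4 [2y] swap r/2=1031/38117: DF=(1 − 1031/38117·(0.991700+0.977400+0.945700))/(1+1031/38117) = 8969/10000 ≈ 0.896900
step 5 [2.5y] zero: DF = P = 8921/10000 ≈ 0.892100
step 6 [3y] zero: DF = P = 4307/5000 ≈ 0.861400
step 7 [3.5y] swap r/2=495/21389: DF=(1 − 495/21389·(0.991700+0.977400+0.945700+0.896900+0.892100+0.861400))/(1+495/21389) = 1703/2000 ≈ 0.851500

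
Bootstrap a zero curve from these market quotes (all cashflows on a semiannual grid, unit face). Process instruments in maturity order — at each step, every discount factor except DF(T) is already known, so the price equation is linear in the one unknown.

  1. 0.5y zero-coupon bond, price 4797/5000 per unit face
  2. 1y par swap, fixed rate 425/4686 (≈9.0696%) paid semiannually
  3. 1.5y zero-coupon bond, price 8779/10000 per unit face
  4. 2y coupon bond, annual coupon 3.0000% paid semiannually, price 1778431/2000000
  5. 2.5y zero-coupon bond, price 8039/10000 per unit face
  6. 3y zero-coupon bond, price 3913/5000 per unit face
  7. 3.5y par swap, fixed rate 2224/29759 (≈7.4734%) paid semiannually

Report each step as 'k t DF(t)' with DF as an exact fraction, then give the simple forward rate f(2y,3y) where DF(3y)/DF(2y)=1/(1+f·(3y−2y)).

step 1 [0.5y] zero: DF = P = 4797/5000 ≈ 0.959400
step 2 [1y] swap r/2=425/9372: DF=(1 − 425/9372·(0.959400))/(1+425/9372) = 183/200 ≈ 0.915000
step 3 [1.5y] zero: DF = P = 8779/10000 ≈ 0.877900
step 4 [2y] bond c/2=3/200: DF=(1778431/2000000 − 3/200·(0.959400+0.915000+0.877900))/(1+3/200) = 4177/5000 ≈ 0.835400
step 5 [2.5y] zero: DF = P = 8039/10000 ≈ 0.803900
step 6 [3y] zero: DF = P = 3913/5000 ≈ 0.782600
step 7 [3.5y] swap r/2=1112/29759: DF=(1 − 1112/29759·(0.959400+0.915000+0.877900+0.835400+0.803900+0.782600))/(1+1112/29759) = 486/625 ≈ 0.777600

1 1/2 4797/5000
2 1 183/200
3 3/2 8779/10000
4 2 4177/5000
5 5/2 8039/10000
6 3 3913/5000
7 7/2 486/625
f(2y,3y) = ((4177/5000)/(3913/5000) − 1)/(1) = 264/3913 ≈ 6.7467%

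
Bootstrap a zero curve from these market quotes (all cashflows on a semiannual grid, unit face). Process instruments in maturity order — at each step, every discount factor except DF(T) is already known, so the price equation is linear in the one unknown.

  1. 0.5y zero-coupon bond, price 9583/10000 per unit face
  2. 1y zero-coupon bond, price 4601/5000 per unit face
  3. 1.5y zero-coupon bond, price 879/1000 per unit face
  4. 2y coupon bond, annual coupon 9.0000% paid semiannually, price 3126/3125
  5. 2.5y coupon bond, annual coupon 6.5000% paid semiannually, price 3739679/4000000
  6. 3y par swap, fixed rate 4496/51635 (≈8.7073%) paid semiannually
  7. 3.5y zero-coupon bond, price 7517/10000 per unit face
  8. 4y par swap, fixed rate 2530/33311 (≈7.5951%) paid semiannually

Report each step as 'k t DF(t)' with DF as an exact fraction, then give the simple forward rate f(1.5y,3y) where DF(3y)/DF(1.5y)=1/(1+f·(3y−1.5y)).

step 1 [0.5y] zero: DF = P = 9583/10000 ≈ 0.958300
step 2 [1y] zero: DF = P = 4601/5000 ≈ 0.920200
step 3 [1.5y] zero: DF = P = 879/1000 ≈ 0.879000
step 4 [2y] bond c/2=9/200: DF=(3126/3125 − 9/200·(0.958300+0.920200+0.879000))/(1+9/200) = 1677/2000 ≈ 0.838500
step 5 [2.5y] bond c/2=13/400: DF=(3739679/4000000 − 13/400·(0.958300+0.920200+0.879000+0.838500))/(1+13/400) = 7923/10000 ≈ 0.792300
step 6 [3y] swap r/2=2248/51635: DF=(1 − 2248/51635·(0.958300+0.920200+0.879000+0.838500+0.792300))/(1+2248/51635) = 969/1250 ≈ 0.775200
step 7 [3.5y] zero: DF = P = 7517/10000 ≈ 0.751700
step 8 [4y] swap r/2=1265/33311: DF=(1 − 1265/33311·(0.958300+0.920200+0.879000+0.838500+0.792300+0.775200+0.751700))/(1+1265/33311) = 747/1000 ≈ 0.747000

1 1/2 9583/10000
2 1 4601/5000
3 3/2 879/1000
4 2 1677/2000
5 5/2 7923/10000
6 3 969/1250
7 7/2 7517/10000
8 4 747/1000
f(1.5y,3y) = ((879/1000)/(969/1250) − 1)/(3/2) = 173/1938 ≈ 8.9267%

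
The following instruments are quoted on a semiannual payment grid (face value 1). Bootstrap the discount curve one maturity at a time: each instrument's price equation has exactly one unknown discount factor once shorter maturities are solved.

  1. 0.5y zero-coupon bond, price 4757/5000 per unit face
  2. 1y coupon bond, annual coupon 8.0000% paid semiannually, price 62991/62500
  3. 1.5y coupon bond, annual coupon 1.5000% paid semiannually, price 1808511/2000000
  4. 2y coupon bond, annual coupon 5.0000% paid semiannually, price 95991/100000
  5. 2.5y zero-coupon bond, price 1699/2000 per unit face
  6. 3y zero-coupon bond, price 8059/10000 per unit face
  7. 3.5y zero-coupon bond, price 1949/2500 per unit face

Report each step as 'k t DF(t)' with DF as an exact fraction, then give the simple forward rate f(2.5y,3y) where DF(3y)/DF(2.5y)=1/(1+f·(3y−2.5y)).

1 1/2 4757/5000
2 1 373/400
3 3/2 1767/2000
4 2 869/1000
5 5/2 1699/2000
6 3 8059/10000
7 7/2 1949/2500
f(2.5y,3y) = ((1699/2000)/(8059/10000) − 1)/(1/2) = 872/8059 ≈ 10.8202%

step 1 [0.5y] zero: DF = P = 4757/5000 ≈ 0.951400
step 2 [1y] bond c/2=1/25: DF=(62991/62500 − 1/25·(0.951400))/(1+1/25) = 373/400 ≈ 0.932500
step 3 [1.5y] bond c/2=3/400: DF=(1808511/2000000 − 3/400·(0.951400+0.932500))/(1+3/400) = 1767/2000 ≈ 0.883500
step 4 [2y] bond c/2=1/40: DF=(95991/100000 − 1/40·(0.951400+0.932500+0.883500))/(1+1/40) = 869/1000 ≈ 0.869000
step 5 [2.5y] zero: DF = P = 1699/2000 ≈ 0.849500
step 6 [3y] zero: DF = P = 8059/10000 ≈ 0.805900
step 7 [3.5y] zero: DF = P = 1949/2500 ≈ 0.779600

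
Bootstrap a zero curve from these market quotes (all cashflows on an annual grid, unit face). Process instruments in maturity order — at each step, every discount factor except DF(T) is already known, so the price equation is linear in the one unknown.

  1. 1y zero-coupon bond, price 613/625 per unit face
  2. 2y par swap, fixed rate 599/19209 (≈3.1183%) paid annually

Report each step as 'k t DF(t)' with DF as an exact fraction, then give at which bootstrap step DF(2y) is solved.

step 1 [1y] zero: DF = P = 613/625 ≈ 0.980800
step 2 [2y] swap r/1=599/19209: DF=(1 − 599/19209·(0.980800))/(1+599/19209) = 9401/10000 ≈ 0.940100

1 1 613/625
2 2 9401/10000
DF(2y) is solved at step 2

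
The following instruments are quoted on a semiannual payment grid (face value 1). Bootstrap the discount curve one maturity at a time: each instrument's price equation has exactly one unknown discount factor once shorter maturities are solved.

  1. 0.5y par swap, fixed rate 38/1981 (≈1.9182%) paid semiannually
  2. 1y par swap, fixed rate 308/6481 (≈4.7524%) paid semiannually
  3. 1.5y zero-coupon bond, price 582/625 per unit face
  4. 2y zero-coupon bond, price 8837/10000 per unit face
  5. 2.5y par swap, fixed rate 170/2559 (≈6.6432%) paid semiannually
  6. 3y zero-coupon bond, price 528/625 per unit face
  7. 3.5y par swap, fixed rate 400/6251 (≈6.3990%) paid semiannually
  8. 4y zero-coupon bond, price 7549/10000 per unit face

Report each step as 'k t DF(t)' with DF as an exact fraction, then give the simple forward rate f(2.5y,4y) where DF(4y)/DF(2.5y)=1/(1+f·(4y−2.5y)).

1 1/2 1981/2000
2 1 4769/5000
3 3/2 582/625
4 2 8837/10000
5 5/2 847/1000
6 3 528/625
7 7/2 4/5
8 4 7549/10000
f(2.5y,4y) = ((847/1000)/(7549/10000) − 1)/(3/2) = 614/7549 ≈ 8.1335%

step 1 [0.5y] swap r/2=19/1981: DF=(1 − 19/1981·(0))/(1+19/1981) = 1981/2000 ≈ 0.990500
step 2 [1y] swap r/2=154/6481: DF=(1 − 154/6481·(0.990500))/(1+154/6481) = 4769/5000 ≈ 0.953800
step 3 [1.5y] zero: DF = P = 582/625 ≈ 0.931200
step 4 [2y] zero: DF = P = 8837/10000 ≈ 0.883700
step 5 [2.5y] swap r/2=85/2559: DF=(1 − 85/2559·(0.990500+0.953800+0.931200+0.883700))/(1+85/2559) = 847/1000 ≈ 0.847000
step 6 [3y] zero: DF = P = 528/625 ≈ 0.844800
step 7 [3.5y] swap r/2=200/6251: DF=(1 − 200/6251·(0.990500+0.953800+0.931200+0.883700+0.847000+0.844800))/(1+200/6251) = 4/5 ≈ 0.800000
step 8 [4y] zero: DF = P = 7549/10000 ≈ 0.754900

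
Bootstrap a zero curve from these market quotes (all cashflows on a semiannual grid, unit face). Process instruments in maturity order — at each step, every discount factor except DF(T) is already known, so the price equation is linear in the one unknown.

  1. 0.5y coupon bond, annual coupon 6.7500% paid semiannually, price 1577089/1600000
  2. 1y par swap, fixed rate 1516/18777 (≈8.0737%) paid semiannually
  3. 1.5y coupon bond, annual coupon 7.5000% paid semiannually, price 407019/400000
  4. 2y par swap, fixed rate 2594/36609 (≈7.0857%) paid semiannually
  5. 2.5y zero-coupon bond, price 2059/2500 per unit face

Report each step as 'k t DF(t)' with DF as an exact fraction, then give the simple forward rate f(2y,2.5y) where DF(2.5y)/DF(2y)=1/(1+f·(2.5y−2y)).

1 1/2 1907/2000
2 1 4621/5000
3 3/2 9129/10000
4 2 8703/10000
5 5/2 2059/2500
f(2y,2.5y) = ((8703/10000)/(2059/2500) − 1)/(1/2) = 467/4118 ≈ 11.3405%

step 1 [0.5y] bond c/2=27/800: DF=(1577089/1600000 − 27/800·(0))/(1+27/800) = 1907/2000 ≈ 0.953500
step 2 [1y] swap r/2=758/18777: DF=(1 − 758/18777·(0.953500))/(1+758/18777) = 4621/5000 ≈ 0.924200
step 3 [1.5y] bond c/2=3/80: DF=(407019/400000 − 3/80·(0.953500+0.924200))/(1+3/80) = 9129/10000 ≈ 0.912900
step 4 [2y] swap r/2=1297/36609: DF=(1 − 1297/36609·(0.953500+0.924200+0.912900))/(1+1297/36609) = 8703/10000 ≈ 0.870300
step 5 [2.5y] zero: DF = P = 2059/2500 ≈ 0.823600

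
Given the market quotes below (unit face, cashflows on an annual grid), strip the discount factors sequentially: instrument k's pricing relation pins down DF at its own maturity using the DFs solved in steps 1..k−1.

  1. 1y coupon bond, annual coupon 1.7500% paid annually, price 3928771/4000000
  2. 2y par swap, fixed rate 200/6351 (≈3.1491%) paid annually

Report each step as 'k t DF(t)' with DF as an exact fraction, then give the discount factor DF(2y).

1 1 9653/10000
2 2 47/50
DF(2y) = 47/50 ≈ 0.940000

step 1 [1y] bond c/1=7/400: DF=(3928771/4000000 − 7/400·(0))/(1+7/400) = 9653/10000 ≈ 0.965300
step 2 [2y] swap r/1=200/6351: DF=(1 − 200/6351·(0.965300))/(1+200/6351) = 47/50 ≈ 0.940000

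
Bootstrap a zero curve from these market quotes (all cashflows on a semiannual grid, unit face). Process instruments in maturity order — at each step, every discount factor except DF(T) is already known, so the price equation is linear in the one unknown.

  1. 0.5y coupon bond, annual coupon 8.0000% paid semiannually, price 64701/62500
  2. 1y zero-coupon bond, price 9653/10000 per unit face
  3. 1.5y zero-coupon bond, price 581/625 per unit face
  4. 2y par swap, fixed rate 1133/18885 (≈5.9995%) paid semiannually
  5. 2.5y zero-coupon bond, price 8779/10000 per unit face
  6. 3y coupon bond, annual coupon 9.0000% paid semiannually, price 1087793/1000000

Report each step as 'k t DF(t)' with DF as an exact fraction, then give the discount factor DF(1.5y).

1 1/2 4977/5000
2 1 9653/10000
3 3/2 581/625
4 2 8867/10000
5 5/2 8779/10000
6 3 1681/2000
DF(1.5y) = 581/625 ≈ 0.929600

step 1 [0.5y] bond c/2=1/25: DF=(64701/62500 − 1/25·(0))/(1+1/25) = 4977/5000 ≈ 0.995400
step 2 [1y] zero: DF = P = 9653/10000 ≈ 0.965300
step 3 [1.5y] zero: DF = P = 581/625 ≈ 0.929600
step 4 [2y] swap r/2=1133/37770: DF=(1 − 1133/37770·(0.995400+0.965300+0.929600))/(1+1133/37770) = 8867/10000 ≈ 0.886700
step 5 [2.5y] zero: DF = P = 8779/10000 ≈ 0.877900
step 6 [3y] bond c/2=9/200: DF=(1087793/1000000 − 9/200·(0.995400+0.965300+0.929600+0.886700+0.877900))/(1+9/200) = 1681/2000 ≈ 0.840500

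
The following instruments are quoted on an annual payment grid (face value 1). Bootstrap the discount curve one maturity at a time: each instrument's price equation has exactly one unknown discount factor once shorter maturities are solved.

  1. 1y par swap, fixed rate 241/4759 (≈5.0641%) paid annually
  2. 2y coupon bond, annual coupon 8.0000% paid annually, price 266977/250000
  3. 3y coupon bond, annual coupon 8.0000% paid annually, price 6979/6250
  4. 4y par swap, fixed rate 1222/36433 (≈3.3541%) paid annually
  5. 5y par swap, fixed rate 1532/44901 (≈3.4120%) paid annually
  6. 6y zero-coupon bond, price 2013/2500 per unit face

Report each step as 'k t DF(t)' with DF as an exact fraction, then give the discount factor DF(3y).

step 1 [1y] swap r/1=241/4759: DF=(1 − 241/4759·(0))/(1+241/4759) = 4759/5000 ≈ 0.951800
step 2 [2y] bond c/1=2/25: DF=(266977/250000 − 2/25·(0.951800))/(1+2/25) = 9183/10000 ≈ 0.918300
step 3 [3y] bond c/1=2/25: DF=(6979/6250 − 2/25·(0.951800+0.918300))/(1+2/25) = 4477/5000 ≈ 0.895400
step 4 [4y] swap r/1=1222/36433: DF=(1 − 1222/36433·(0.951800+0.918300+0.895400))/(1+1222/36433) = 4389/5000 ≈ 0.877800
step 5 [5y] swap r/1=1532/44901: DF=(1 − 1532/44901·(0.951800+0.918300+0.895400+0.877800))/(1+1532/44901) = 2117/2500 ≈ 0.846800
step 6 [6y] zero: DF = P = 2013/2500 ≈ 0.805200

1 1 4759/5000
2 2 9183/10000
3 3 4477/5000
4 4 4389/5000
5 5 2117/2500
6 6 2013/2500
DF(3y) = 4477/5000 ≈ 0.895400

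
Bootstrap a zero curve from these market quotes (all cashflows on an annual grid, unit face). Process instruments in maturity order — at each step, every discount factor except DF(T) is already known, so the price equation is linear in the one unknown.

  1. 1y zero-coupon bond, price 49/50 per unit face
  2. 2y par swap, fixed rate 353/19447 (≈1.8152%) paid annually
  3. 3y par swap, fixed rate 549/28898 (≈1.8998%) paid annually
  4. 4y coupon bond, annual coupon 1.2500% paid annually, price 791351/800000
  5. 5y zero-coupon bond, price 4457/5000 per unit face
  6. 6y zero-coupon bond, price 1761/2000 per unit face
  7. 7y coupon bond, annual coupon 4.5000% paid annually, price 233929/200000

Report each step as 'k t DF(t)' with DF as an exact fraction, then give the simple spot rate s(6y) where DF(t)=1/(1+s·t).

step 1 [1y] zero: DF = P = 49/50 ≈ 0.980000
step 2 [2y] swap r/1=353/19447: DF=(1 − 353/19447·(0.980000))/(1+353/19447) = 9647/10000 ≈ 0.964700
step 3 [3y] swap r/1=549/28898: DF=(1 − 549/28898·(0.980000+0.964700))/(1+549/28898) = 9451/10000 ≈ 0.945100
step 4 [4y] bond c/1=1/80: DF=(791351/800000 − 1/80·(0.980000+0.964700+0.945100))/(1+1/80) = 9413/10000 ≈ 0.941300
step 5 [5y] zero: DF = P = 4457/5000 ≈ 0.891400
step 6 [6y] zero: DF = P = 1761/2000 ≈ 0.880500
step 7 [7y] bond c/1=9/200: DF=(233929/200000 − 9/200·(0.980000+0.964700+0.945100+0.941300+0.891400+0.880500))/(1+9/200) = 439/500 ≈ 0.878000

1 1 49/50
2 2 9647/10000
3 3 9451/10000
4 4 9413/10000
5 5 4457/5000
6 6 1761/2000
7 7 439/500
s(6y) = (1/(1761/2000) − 1)/(6) = 239/10566 ≈ 2.2620%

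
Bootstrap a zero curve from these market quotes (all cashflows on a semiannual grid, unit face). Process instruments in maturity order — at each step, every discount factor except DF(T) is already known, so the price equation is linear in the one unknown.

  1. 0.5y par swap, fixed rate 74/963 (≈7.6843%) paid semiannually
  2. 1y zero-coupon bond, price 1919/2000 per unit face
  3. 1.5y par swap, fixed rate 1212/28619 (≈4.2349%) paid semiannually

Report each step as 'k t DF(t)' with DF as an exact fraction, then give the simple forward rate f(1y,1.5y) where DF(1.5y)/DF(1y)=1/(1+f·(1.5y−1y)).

step 1 [0.5y] swap r/2=37/963: DF=(1 − 37/963·(0))/(1+37/963) = 963/1000 ≈ 0.963000
step 2 [1y] zero: DF = P = 1919/2000 ≈ 0.959500
step 3 [1.5y] swap r/2=606/28619: DF=(1 − 606/28619·(0.963000+0.959500))/(1+606/28619) = 4697/5000 ≈ 0.939400

1 1/2 963/1000
2 1 1919/2000
3 3/2 4697/5000
f(1y,1.5y) = ((1919/2000)/(4697/5000) − 1)/(1/2) = 201/4697 ≈ 4.2793%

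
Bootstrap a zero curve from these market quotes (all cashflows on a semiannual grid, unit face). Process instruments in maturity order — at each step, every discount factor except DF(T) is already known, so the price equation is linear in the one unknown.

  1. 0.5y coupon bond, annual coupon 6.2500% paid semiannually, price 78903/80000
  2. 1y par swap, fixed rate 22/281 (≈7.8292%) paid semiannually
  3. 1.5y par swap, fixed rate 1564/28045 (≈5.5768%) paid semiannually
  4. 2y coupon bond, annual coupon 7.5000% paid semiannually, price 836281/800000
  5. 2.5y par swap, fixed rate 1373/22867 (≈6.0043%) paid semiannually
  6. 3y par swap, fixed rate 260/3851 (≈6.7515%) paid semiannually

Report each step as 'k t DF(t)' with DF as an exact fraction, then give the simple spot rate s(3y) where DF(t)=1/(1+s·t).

step 1 [0.5y] bond c/2=1/32: DF=(78903/80000 − 1/32·(0))/(1+1/32) = 2391/2500 ≈ 0.956400
step 2 [1y] swap r/2=11/281: DF=(1 − 11/281·(0.956400))/(1+11/281) = 9263/10000 ≈ 0.926300
step 3 [1.5y] swap r/2=782/28045: DF=(1 − 782/28045·(0.956400+0.926300))/(1+782/28045) = 4609/5000 ≈ 0.921800
step 4 [2y] bond c/2=3/80: DF=(836281/800000 − 3/80·(0.956400+0.926300+0.921800))/(1+3/80) = 4531/5000 ≈ 0.906200
step 5 [2.5y] swap r/2=1373/45734: DF=(1 − 1373/45734·(0.956400+0.926300+0.921800+0.906200))/(1+1373/45734) = 8627/10000 ≈ 0.862700
step 6 [3y] swap r/2=130/3851: DF=(1 − 130/3851·(0.956400+0.926300+0.921800+0.906200+0.862700))/(1+130/3851) = 409/500 ≈ 0.818000

1 1/2 2391/2500
2 1 9263/10000
3 3/2 4609/5000
4 2 4531/5000
5 5/2 8627/10000
6 3 409/500
s(3y) = (1/(409/500) − 1)/(3) = 91/1227 ≈ 7.4165%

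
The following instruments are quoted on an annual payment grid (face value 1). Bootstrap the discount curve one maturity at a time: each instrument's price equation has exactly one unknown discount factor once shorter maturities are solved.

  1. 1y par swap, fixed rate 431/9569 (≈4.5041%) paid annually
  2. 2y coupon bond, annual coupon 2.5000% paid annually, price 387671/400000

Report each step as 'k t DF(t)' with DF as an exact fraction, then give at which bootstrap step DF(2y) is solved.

1 1 9569/10000
2 2 4611/5000
DF(2y) is solved at step 2

step 1 [1y] swap r/1=431/9569: DF=(1 − 431/9569·(0))/(1+431/9569) = 9569/10000 ≈ 0.956900
step 2 [2y] bond c/1=1/40: DF=(387671/400000 − 1/40·(0.956900))/(1+1/40) = 4611/5000 ≈ 0.922200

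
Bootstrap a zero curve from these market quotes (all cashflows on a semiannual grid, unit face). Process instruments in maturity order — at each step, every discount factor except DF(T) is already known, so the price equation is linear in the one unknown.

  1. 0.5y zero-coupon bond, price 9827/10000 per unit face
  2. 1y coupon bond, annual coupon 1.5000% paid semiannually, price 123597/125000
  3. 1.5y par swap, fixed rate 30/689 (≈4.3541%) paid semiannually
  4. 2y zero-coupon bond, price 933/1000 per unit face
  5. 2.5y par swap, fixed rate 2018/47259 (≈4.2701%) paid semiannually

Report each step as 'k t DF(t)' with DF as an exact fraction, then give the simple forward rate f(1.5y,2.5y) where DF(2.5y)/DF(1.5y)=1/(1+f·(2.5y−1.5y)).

1 1/2 9827/10000
2 1 9741/10000
3 3/2 937/1000
4 2 933/1000
5 5/2 8991/10000
f(1.5y,2.5y) = ((937/1000)/(8991/10000) − 1)/(1) = 379/8991 ≈ 4.2153%

step 1 [0.5y] zero: DF = P = 9827/10000 ≈ 0.982700
step 2 [1y] bond c/2=3/400: DF=(123597/125000 − 3/400·(0.982700))/(1+3/400) = 9741/10000 ≈ 0.974100
step 3 [1.5y] swap r/2=15/689: DF=(1 − 15/689·(0.982700+0.974100))/(1+15/689) = 937/1000 ≈ 0.937000
step 4 [2y] zero: DF = P = 933/1000 ≈ 0.933000
step 5 [2.5y] swap r/2=1009/47259: DF=(1 − 1009/47259·(0.982700+0.974100+0.937000+0.933000))/(1+1009/47259) = 8991/10000 ≈ 0.899100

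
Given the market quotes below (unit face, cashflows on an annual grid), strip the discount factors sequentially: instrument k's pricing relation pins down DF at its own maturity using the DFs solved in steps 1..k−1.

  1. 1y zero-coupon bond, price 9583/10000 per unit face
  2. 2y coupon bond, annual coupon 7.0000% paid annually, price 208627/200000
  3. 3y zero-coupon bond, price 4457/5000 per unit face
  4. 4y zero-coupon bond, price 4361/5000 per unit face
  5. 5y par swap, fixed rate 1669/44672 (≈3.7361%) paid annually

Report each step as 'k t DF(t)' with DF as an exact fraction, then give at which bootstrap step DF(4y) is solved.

1 1 9583/10000
2 2 4561/5000
3 3 4457/5000
4 4 4361/5000
5 5 8331/10000
DF(4y) is solved at step 4

step 1 [1y] zero: DF = P = 9583/10000 ≈ 0.958300
step 2 [2y] bond c/1=7/100: DF=(208627/200000 − 7/100·(0.958300))/(1+7/100) = 4561/5000 ≈ 0.912200
step 3 [3y] zero: DF = P = 4457/5000 ≈ 0.891400
step 4 [4y] zero: DF = P = 4361/5000 ≈ 0.872200
step 5 [5y] swap r/1=1669/44672: DF=(1 − 1669/44672·(0.958300+0.912200+0.891400+0.872200))/(1+1669/44672) = 8331/10000 ≈ 0.833100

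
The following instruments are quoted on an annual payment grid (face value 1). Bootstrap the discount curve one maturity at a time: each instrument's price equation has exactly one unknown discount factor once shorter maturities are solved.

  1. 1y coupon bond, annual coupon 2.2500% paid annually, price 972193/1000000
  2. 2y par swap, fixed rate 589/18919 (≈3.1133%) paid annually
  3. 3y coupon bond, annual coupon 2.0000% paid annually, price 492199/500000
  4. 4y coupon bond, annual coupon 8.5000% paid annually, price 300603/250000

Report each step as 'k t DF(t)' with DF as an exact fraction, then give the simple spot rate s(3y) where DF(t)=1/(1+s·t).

step 1 [1y] bond c/1=9/400: DF=(972193/1000000 − 9/400·(0))/(1+9/400) = 2377/2500 ≈ 0.950800
step 2 [2y] swap r/1=589/18919: DF=(1 − 589/18919·(0.950800))/(1+589/18919) = 9411/10000 ≈ 0.941100
step 3 [3y] bond c/1=1/50: DF=(492199/500000 − 1/50·(0.950800+0.941100))/(1+1/50) = 116/125 ≈ 0.928000
step 4 [4y] bond c/1=17/200: DF=(300603/250000 − 17/200·(0.950800+0.941100+0.928000))/(1+17/200) = 8873/10000 ≈ 0.887300

1 1 2377/2500
2 2 9411/10000
3 3 116/125
4 4 8873/10000
s(3y) = (1/(116/125) − 1)/(3) = 3/116 ≈ 2.5862%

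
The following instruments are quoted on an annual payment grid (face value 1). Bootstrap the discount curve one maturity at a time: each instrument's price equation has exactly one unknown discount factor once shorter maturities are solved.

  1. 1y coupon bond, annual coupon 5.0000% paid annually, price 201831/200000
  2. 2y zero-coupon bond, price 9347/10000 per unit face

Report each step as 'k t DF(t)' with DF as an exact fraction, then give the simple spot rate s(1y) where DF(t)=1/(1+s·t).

step 1 [1y] bond c/1=1/20: DF=(201831/200000 − 1/20·(0))/(1+1/20) = 9611/10000 ≈ 0.961100
step 2 [2y] zero: DF = P = 9347/10000 ≈ 0.934700

1 1 9611/10000
2 2 9347/10000
s(1y) = (1/(9611/10000) − 1)/(1) = 389/9611 ≈ 4.0474%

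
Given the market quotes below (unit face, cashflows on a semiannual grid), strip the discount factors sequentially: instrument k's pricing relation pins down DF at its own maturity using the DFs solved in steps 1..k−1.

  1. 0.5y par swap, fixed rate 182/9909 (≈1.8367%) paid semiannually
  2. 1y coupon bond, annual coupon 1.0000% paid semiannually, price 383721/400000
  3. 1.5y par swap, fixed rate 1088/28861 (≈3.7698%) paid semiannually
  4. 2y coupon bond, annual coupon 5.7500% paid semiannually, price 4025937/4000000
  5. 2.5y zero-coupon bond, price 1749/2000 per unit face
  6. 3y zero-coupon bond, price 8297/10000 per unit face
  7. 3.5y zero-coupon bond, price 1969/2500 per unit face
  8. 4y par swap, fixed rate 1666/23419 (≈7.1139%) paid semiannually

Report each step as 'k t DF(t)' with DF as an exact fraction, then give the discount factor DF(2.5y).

1 1/2 9909/10000
2 1 1187/1250
3 3/2 591/625
4 2 8977/10000
5 5/2 1749/2000
6 3 8297/10000
7 7/2 1969/2500
8 4 7501/10000
DF(2.5y) = 1749/2000 ≈ 0.874500

step 1 [0.5y] swap r/2=91/9909: DF=(1 − 91/9909·(0))/(1+91/9909) = 9909/10000 ≈ 0.990900
step 2 [1y] bond c/2=1/200: DF=(383721/400000 − 1/200·(0.990900))/(1+1/200) = 1187/1250 ≈ 0.949600
step 3 [1.5y] swap r/2=544/28861: DF=(1 − 544/28861·(0.990900+0.949600))/(1+544/28861) = 591/625 ≈ 0.945600
step 4 [2y] bond c/2=23/800: DF=(4025937/4000000 − 23/800·(0.990900+0.949600+0.945600))/(1+23/800) = 8977/10000 ≈ 0.897700
step 5 [2.5y] zero: DF = P = 1749/2000 ≈ 0.874500
step 6 [3y] zero: DF = P = 8297/10000 ≈ 0.829700
step 7 [3.5y] zero: DF = P = 1969/2500 ≈ 0.787600
step 8 [4y] swap r/2=833/23419: DF=(1 − 833/23419·(0.990900+0.949600+0.945600+0.897700+0.874500+0.829700+0.787600))/(1+833/23419) = 7501/10000 ≈ 0.750100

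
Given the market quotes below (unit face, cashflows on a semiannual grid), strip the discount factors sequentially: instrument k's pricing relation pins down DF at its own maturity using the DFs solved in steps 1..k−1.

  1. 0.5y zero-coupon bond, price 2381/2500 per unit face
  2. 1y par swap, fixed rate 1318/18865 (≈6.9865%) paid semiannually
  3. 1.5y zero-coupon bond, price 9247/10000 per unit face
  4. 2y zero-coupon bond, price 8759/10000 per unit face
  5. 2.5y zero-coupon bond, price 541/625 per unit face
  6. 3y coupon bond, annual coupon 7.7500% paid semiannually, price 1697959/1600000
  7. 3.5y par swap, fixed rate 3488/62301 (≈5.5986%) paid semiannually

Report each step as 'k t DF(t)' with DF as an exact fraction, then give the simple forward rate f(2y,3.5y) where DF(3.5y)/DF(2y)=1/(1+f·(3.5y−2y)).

1 1/2 2381/2500
2 1 9341/10000
3 3/2 9247/10000
4 2 8759/10000
5 5/2 541/625
6 3 4259/5000
7 7/2 516/625
f(2y,3.5y) = ((8759/10000)/(516/625) − 1)/(3/2) = 503/12384 ≈ 4.0617%

step 1 [0.5y] zero: DF = P = 2381/2500 ≈ 0.952400
step 2 [1y] swap r/2=659/18865: DF=(1 − 659/18865·(0.952400))/(1+659/18865) = 9341/10000 ≈ 0.934100
step 3 [1.5y] zero: DF = P = 9247/10000 ≈ 0.924700
step 4 [2y] zero: DF = P = 8759/10000 ≈ 0.875900
step 5 [2.5y] zero: DF = P = 541/625 ≈ 0.865600
step 6 [3y] bond c/2=31/800: DF=(1697959/1600000 − 31/800·(0.952400+0.934100+0.924700+0.875900+0.865600))/(1+31/800) = 4259/5000 ≈ 0.851800
step 7 [3.5y] swap r/2=1744/62301: DF=(1 − 1744/62301·(0.952400+0.934100+0.924700+0.875900+0.865600+0.851800))/(1+1744/62301) = 516/625 ≈ 0.825600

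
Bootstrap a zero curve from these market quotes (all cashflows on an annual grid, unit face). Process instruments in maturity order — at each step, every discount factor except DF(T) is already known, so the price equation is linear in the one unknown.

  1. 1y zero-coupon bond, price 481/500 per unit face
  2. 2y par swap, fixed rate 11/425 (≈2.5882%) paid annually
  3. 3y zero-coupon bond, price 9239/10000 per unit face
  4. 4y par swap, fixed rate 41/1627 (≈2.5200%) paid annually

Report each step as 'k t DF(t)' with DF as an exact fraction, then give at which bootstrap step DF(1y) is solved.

step 1 [1y] zero: DF = P = 481/500 ≈ 0.962000
step 2 [2y] swap r/1=11/425: DF=(1 − 11/425·(0.962000))/(1+11/425) = 1901/2000 ≈ 0.950500
step 3 [3y] zero: DF = P = 9239/10000 ≈ 0.923900
step 4 [4y] swap r/1=41/1627: DF=(1 − 41/1627·(0.962000+0.950500+0.923900))/(1+41/1627) = 9057/10000 ≈ 0.905700

1 1 481/500
2 2 1901/2000
3 3 9239/10000
4 4 9057/10000
DF(1y) is solved at step 1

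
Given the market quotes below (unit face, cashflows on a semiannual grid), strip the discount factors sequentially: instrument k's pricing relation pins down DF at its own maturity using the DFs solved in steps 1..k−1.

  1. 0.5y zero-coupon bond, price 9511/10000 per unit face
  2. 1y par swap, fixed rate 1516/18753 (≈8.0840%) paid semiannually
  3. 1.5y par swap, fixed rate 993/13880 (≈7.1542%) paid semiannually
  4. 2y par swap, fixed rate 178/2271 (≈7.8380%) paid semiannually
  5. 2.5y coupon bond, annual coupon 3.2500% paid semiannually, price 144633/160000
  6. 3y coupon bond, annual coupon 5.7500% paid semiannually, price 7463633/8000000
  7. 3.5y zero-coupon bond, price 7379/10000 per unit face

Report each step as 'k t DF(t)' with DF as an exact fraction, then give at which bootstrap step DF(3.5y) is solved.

1 1/2 9511/10000
2 1 4621/5000
3 3/2 9007/10000
4 2 536/625
5 5/2 4157/5000
6 3 7821/10000
7 7/2 7379/10000
DF(3.5y) is solved at step 7

step 1 [0.5y] zero: DF = P = 9511/10000 ≈ 0.951100
step 2 [1y] swap r/2=758/18753: DF=(1 − 758/18753·(0.951100))/(1+758/18753) = 4621/5000 ≈ 0.924200
step 3 [1.5y] swap r/2=993/27760: DF=(1 − 993/27760·(0.951100+0.924200))/(1+993/27760) = 9007/10000 ≈ 0.900700
step 4 [2y] swap r/2=89/2271: DF=(1 − 89/2271·(0.951100+0.924200+0.900700))/(1+89/2271) = 536/625 ≈ 0.857600
step 5 [2.5y] bond c/2=13/800: DF=(144633/160000 − 13/800·(0.951100+0.924200+0.900700+0.857600))/(1+13/800) = 4157/5000 ≈ 0.831400
step 6 [3y] bond c/2=23/800: DF=(7463633/8000000 − 23/800·(0.951100+0.924200+0.900700+0.857600+0.831400))/(1+23/800) = 7821/10000 ≈ 0.782100
step 7 [3.5y] zero: DF = P = 7379/10000 ≈ 0.737900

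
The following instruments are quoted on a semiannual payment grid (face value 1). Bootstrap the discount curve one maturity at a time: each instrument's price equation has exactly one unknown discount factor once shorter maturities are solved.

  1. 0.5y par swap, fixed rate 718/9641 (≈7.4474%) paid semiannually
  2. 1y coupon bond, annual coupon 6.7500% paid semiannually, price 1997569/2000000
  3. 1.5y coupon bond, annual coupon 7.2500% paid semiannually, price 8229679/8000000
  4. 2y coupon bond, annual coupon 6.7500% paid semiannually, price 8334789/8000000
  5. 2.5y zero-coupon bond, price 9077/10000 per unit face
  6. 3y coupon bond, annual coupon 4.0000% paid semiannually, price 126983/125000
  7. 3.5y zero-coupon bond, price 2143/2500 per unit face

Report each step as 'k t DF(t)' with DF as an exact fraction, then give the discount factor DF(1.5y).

1 1/2 9641/10000
2 1 9347/10000
3 3/2 9263/10000
4 2 2289/2500
5 5/2 9077/10000
6 3 1131/1250
7 7/2 2143/2500
DF(1.5y) = 9263/10000 ≈ 0.926300

step 1 [0.5y] swap r/2=359/9641: DF=(1 − 359/9641·(0))/(1+359/9641) = 9641/10000 ≈ 0.964100
step 2 [1y] bond c/2=27/800: DF=(1997569/2000000 − 27/800·(0.964100))/(1+27/800) = 9347/10000 ≈ 0.934700
step 3 [1.5y] bond c/2=29/800: DF=(8229679/8000000 − 29/800·(0.964100+0.934700))/(1+29/800) = 9263/10000 ≈ 0.926300
step 4 [2y] bond c/2=27/800: DF=(8334789/8000000 − 27/800·(0.964100+0.934700+0.926300))/(1+27/800) = 2289/2500 ≈ 0.915600
step 5 [2.5y] zero: DF = P = 9077/10000 ≈ 0.907700
step 6 [3y] bond c/2=1/50: DF=(126983/125000 − 1/50·(0.964100+0.934700+0.926300+0.915600+0.907700))/(1+1/50) = 1131/1250 ≈ 0.904800
step 7 [3.5y] zero: DF = P = 2143/2500 ≈ 0.857200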